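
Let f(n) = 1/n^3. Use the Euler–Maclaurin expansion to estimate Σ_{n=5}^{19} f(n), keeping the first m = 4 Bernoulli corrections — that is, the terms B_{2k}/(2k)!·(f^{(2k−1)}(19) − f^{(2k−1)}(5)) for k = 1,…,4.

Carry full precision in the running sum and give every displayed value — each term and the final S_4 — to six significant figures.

The integral term ∫_5^19 1/x^3 dx = 0.0186150.
½[f(5) + f(19)] = ½[0.00800000 + 0.000145794] = 0.00407290.
Integral + boundary = 0.0226879.
Correction k=1: B_{2}/2! · (f^{(1)}(19) − f^{(1)}(5)) = 1/12 · (-2.30201e-05 − (-0.00480000)) = 0.000398082.
Running total after k=1: 0.0230859.
Correction k=2: B_{4}/4! · (f^{(3)}(19) − f^{(3)}(5)) = −1/720 · (-1.27535e-06 − (-0.00384000)) = -5.33156e-06.
Running total after k=2: 0.0230806.
Correction k=3: B_{6}/6! · (f^{(5)}(19) − f^{(5)}(5)) = 1/30240 · (-1.48379e-07 − (-0.00645120)) = 2.13328e-07.
Running total after k=3: 0.0230808.
Correction k=4: B_{8}/8! · (f^{(7)}(19) − f^{(7)}(5)) = −1/1209600 · (-2.95935e-08 − (-0.0185795)) = -1.53600e-08.

S_4 ≈ 0.0230808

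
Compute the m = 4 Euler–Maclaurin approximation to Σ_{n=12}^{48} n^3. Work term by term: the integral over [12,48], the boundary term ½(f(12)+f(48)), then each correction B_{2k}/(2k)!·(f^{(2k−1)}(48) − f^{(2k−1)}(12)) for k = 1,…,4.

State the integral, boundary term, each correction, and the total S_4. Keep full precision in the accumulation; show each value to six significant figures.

S_4 ≈ 1.37862e+06

The integral term ∫_12^48 x^3 dx = 1.32192e+06.
½[f(12) + f(48)] = ½[1728.00 + 110592] = 56160.0.
Running total after boundary: 1.37808e+06.
Order-1 term: 1/12 · (6912.00 − 432.000) = 540.000.
Partial sum through k=1: 1.37862e+06.
Order-2 term: −1/720 · (6.00000 − 6.00000) = 0.00000.
Partial sum through k=2: 1.37862e+06.
Order-3 term: 1/30240 · (0.00000 − 0.00000) = 0.00000.
Partial sum through k=3: 1.37862e+06.
Order-4 term: −1/1209600 · (0.00000 − 0.00000) = 0.00000.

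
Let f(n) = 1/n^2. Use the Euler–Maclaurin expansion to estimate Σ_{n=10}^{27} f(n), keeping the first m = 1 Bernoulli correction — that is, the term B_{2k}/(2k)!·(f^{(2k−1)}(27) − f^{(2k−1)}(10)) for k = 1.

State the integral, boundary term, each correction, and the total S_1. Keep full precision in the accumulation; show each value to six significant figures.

Integral: ∫_10^27 1/x^2 dx = 0.0629630.
½[f(10) + f(27)] = ½[0.0100000 + 0.00137174] = 0.00568587.
So far: 0.0686488.
Correction k=1: B_{2}/2! · (f^{(1)}(27) − f^{(1)}(10)) = 1/12 · (-0.000101611 − (-0.00200000)) = 0.000158199.

S_1 ≈ 0.0688070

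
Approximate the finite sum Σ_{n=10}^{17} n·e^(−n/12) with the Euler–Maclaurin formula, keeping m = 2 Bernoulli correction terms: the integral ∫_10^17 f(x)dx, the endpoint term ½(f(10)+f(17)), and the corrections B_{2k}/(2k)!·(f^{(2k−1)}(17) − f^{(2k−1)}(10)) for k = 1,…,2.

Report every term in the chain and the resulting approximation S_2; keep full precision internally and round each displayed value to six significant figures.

∫_10^17 x·e^(−x/12) dx evaluates to 30.3366.
½[f(10) + f(17)] = ½[4.34598 + 4.12286] = 4.23442.
So far: 34.5710.
Correction k=1: B_{2}/2! · (f^{(1)}(17) − f^{(1)}(10)) = 1/12 · (-0.101050 − 0.0724330) = -0.0144570.
After k=1: 34.5566.
Correction k=2: B_{4}/4! · (f^{(3)}(17) − f^{(3)}(10)) = −1/720 · (0.00266661 − 0.00653909) = 5.37845e-06.

S_2 ≈ 34.5566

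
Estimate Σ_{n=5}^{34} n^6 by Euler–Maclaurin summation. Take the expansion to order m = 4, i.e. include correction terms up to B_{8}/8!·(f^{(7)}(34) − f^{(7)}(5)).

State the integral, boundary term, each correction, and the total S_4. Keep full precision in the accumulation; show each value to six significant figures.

Integral: ∫_5^34 x^6 dx = 7.50332e+09.
Boundary: ½(f(5) + f(34)) = ½(15625.0 + 1.54480e+09) = 7.72410e+08.
So far: 8.27573e+09.
k=1: B_{2}/(2)! × [f^{(1)}(34) − f^{(1)}(5)] = 1/12 × (2.72613e+08 − 18750.0) = 2.27161e+07.
Partial sum through k=1: 8.29845e+09.
k=2: B_{4}/(4)! × [f^{(3)}(34) − f^{(3)}(5)] = −1/720 × (4.71648e+06 − 15000.0) = -6529.83.
Partial sum through k=2: 8.29844e+09.
k=3: B_{6}/(6)! × [f^{(5)}(34) − f^{(5)}(5)] = 1/30240 × (24480.0 − 3600.00) = 0.690476.
Partial sum through k=3: 8.29844e+09.
k=4: B_{8}/(8)! × [f^{(7)}(34) − f^{(7)}(5)] = −1/1209600 × (0.00000 − 0.00000) = 0.00000.

S_4 ≈ 8.29844e+09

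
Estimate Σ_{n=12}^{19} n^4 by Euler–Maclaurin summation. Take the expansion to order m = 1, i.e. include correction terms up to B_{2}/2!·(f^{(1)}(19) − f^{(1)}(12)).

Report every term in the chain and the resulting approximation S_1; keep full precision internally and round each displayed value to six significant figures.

S_1 ≈ 522692

∫_12^19 x^4 dx evaluates to 445453.
Endpoint term: (f(12) + f(19))/2 = (20736.0 + 130321)/2 = 75528.5.
So far: 520982.
k=1: B_{2}/(2)! × [f^{(1)}(19) − f^{(1)}(12)] = 1/12 × (27436.0 − 6912.00) = 1710.33.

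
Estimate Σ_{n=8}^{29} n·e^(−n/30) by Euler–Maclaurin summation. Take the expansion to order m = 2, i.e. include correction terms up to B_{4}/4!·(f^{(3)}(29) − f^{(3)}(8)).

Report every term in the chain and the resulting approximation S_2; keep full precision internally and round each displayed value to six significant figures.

S_2 ≈ 208.474

Integral: ∫_8^29 x·e^(−x/30) dx = 199.941.
Boundary: ½(f(8) + f(29)) = ½(6.12743 + 11.0301) = 8.57877.
Running total after boundary: 208.520.
Correction k=1: B_{2}/2! · (f^{(1)}(29) − f^{(1)}(8)) = 1/12 · (0.0126783 − 0.561681) = -0.0457502.
Running total after k=1: 208.474.
Correction k=2: B_{4}/4! · (f^{(3)}(29) − f^{(3)}(8)) = −1/720 · (0.000859306 − 0.00232615) = 2.03729e-06.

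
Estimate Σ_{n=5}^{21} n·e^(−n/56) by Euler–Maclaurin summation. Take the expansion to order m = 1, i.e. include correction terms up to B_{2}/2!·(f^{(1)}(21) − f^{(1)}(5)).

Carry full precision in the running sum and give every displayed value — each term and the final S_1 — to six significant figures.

Integral: ∫_5^21 x·e^(−x/56) dx = 160.628.
½[f(5) + f(21)] = ½[4.57292 + 14.4331] = 9.50300.
Running total after boundary: 170.131.
Order-1 term: 1/12 · (0.429556 − 0.832925) = -0.0336141.

S_1 ≈ 170.098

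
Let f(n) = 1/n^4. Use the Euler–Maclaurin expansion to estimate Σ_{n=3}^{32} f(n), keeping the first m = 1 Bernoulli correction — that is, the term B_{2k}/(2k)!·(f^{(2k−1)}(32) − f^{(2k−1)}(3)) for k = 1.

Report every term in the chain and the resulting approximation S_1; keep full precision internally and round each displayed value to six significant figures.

S_1 ≈ 0.0198806

∫_3^32 1/x^4 dx evaluates to 0.0123355.
½[f(3) + f(32)] = ½[0.0123457 + 9.53674e-07] = 0.00617332.
Integral + boundary = 0.0185088.
Order-1 term: 1/12 · (-1.19209e-07 − (-0.0164609)) = 0.00137173.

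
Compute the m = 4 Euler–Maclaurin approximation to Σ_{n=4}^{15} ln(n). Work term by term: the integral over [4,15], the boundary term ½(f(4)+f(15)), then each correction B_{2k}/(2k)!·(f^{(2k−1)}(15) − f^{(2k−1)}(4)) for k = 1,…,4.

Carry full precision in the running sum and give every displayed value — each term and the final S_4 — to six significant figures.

∫_4^15 ln(x) dx evaluates to 24.0756.
Boundary: ½(f(4) + f(15)) = ½(1.38629 + 2.70805) = 2.04717.
Integral + boundary = 26.1227.
Correction k=1: B_{2}/2! · (f^{(1)}(15) − f^{(1)}(4)) = 1/12 · (0.0666667 − 0.250000) = -0.0152778.
Partial sum through k=1: 26.1075.
Correction k=2: B_{4}/4! · (f^{(3)}(15) − f^{(3)}(4)) = −1/720 · (0.000592593 − 0.0312500) = 4.25797e-05.
Partial sum through k=2: 26.1075.
Correction k=3: B_{6}/6! · (f^{(5)}(15) − f^{(5)}(4)) = 1/30240 · (3.16049e-05 − 0.0234375) = -7.74004e-07.
Partial sum through k=3: 26.1075.
Correction k=4: B_{8}/8! · (f^{(7)}(15) − f^{(7)}(4)) = −1/1209600 · (4.21399e-06 − 0.0439453) = 3.63270e-08.

S_4 ≈ 26.1075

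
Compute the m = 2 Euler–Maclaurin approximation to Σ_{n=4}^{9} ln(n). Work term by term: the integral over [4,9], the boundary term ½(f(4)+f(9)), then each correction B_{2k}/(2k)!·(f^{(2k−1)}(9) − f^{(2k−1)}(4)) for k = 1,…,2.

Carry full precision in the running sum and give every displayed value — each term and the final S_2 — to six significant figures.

S_2 ≈ 11.0101

Integral: ∫_4^9 ln(x) dx = 9.22984.
Endpoint term: (f(4) + f(9))/2 = (1.38629 + 2.19722)/2 = 1.79176.
Running total after boundary: 11.0216.
Order-1 term: 1/12 · (0.111111 − 0.250000) = -0.0115741.
Partial sum through k=1: 11.0100.
Order-2 term: −1/720 · (0.00274348 − 0.0312500) = 3.95924e-05.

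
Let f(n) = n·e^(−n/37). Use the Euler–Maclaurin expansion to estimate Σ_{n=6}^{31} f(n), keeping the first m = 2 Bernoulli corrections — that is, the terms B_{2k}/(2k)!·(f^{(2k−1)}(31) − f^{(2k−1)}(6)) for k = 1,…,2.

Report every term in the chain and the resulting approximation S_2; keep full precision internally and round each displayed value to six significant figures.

S_2 ≈ 273.501

Integral: ∫_6^31 x·e^(−x/37) dx = 264.298.
Endpoint term: (f(6) + f(31))/2 = (5.10182 + 13.4120)/2 = 9.25691.
Integral + boundary = 273.555.
k=1: B_{2}/(2)! × [f^{(1)}(31) − f^{(1)}(6)] = 1/12 × (0.0701586 − 0.712416) = -0.0535215.
After k=1: 273.501.
k=2: B_{4}/(4)! × [f^{(3)}(31) − f^{(3)}(6)] = −1/720 × (0.000683308 − 0.00176262) = 1.49904e-06.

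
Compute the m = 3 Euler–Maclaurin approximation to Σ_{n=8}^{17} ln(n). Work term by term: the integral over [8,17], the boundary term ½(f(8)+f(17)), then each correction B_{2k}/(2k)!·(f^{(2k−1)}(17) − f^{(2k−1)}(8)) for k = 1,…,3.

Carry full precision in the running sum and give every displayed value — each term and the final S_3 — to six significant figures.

S_3 ≈ 24.9799

Integral: ∫_8^17 ln(x) dx = 22.5291.
½[f(8) + f(17)] = ½[2.07944 + 2.83321] = 2.45633.
So far: 24.9854.
k=1: B_{2}/(2)! × [f^{(1)}(17) − f^{(1)}(8)] = 1/12 × (0.0588235 − 0.125000) = -0.00551471.
Partial sum through k=1: 24.9799.
k=2: B_{4}/(4)! × [f^{(3)}(17) − f^{(3)}(8)] = −1/720 × (0.000407083 − 0.00390625) = 4.85995e-06.
Partial sum through k=2: 24.9799.
k=3: B_{6}/(6)! × [f^{(5)}(17) − f^{(5)}(8)] = 1/30240 × (1.69031e-05 − 0.000732422) = -2.36613e-08.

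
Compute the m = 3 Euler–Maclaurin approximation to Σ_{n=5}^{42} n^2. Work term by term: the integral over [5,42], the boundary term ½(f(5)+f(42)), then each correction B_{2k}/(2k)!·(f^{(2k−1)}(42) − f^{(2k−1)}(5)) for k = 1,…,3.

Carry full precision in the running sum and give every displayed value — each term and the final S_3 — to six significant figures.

The integral term ∫_5^42 x^2 dx = 24654.3.
Endpoint term: (f(5) + f(42))/2 = (25.0000 + 1764.00)/2 = 894.500.
Running total after boundary: 25548.8.
k=1: B_{2}/(2)! × [f^{(1)}(42) − f^{(1)}(5)] = 1/12 × (84.0000 − 10.0000) = 6.16667.
Partial sum through k=1: 25555.0.
k=2: B_{4}/(4)! × [f^{(3)}(42) − f^{(3)}(5)] = −1/720 × (0.00000 − 0.00000) = 0.00000.
Partial sum through k=2: 25555.0.
k=3: B_{6}/(6)! × [f^{(5)}(42) − f^{(5)}(5)] = 1/30240 × (0.00000 − 0.00000) = 0.00000.

S_3 ≈ 25555.0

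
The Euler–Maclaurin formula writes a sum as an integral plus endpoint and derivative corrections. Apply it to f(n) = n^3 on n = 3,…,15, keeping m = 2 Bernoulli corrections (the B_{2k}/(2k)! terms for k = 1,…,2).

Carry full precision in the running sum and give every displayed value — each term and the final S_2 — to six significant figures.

S_2 ≈ 14391.0

∫_3^15 x^3 dx evaluates to 12636.0.
Boundary: ½(f(3) + f(15)) = ½(27.0000 + 3375.00) = 1701.00.
Integral + boundary = 14337.0.
k=1: B_{2}/(2)! × [f^{(1)}(15) − f^{(1)}(3)] = 1/12 × (675.000 − 27.0000) = 54.0000.
After k=1: 14391.0.
k=2: B_{4}/(4)! × [f^{(3)}(15) − f^{(3)}(3)] = −1/720 × (6.00000 − 6.00000) = 0.00000.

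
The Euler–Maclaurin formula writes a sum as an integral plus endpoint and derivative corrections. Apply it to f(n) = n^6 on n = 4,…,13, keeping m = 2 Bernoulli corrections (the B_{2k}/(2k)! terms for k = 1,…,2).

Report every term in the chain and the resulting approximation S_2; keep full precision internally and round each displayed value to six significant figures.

S_2 ≈ 1.15620e+07

The integral term ∫_4^13 x^6 dx = 8.96173e+06.
Endpoint term: (f(4) + f(13))/2 = (4096.00 + 4.82681e+06)/2 = 2.41545e+06.
Integral + boundary = 1.13772e+07.
Order-1 term: 1/12 · (2.22776e+06 − 6144.00) = 185134.
Running total after k=1: 1.15623e+07.
Order-2 term: −1/720 · (263640 − 7680.00) = -355.500.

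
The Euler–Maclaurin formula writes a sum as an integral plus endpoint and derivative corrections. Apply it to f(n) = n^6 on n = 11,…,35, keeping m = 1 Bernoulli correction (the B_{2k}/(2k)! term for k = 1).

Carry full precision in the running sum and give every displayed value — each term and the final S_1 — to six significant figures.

S_1 ≈ 1.01347e+10

∫_11^35 x^6 dx evaluates to 9.18854e+09.
Endpoint term: (f(11) + f(35))/2 = (1.77156e+06 + 1.83827e+09)/2 = 9.20019e+08.
So far: 1.01086e+10.
Correction k=1: B_{2}/2! · (f^{(1)}(35) − f^{(1)}(11)) = 1/12 · (3.15131e+08 − 966306) = 2.61804e+07.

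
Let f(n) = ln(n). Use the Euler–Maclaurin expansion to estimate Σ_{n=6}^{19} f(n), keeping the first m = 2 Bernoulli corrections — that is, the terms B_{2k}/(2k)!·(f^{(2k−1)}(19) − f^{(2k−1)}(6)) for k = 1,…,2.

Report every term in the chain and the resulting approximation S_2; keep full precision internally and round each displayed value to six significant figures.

Integral: ∫_6^19 ln(x) dx = 32.1938.
½[f(6) + f(19)] = ½[1.79176 + 2.94444] = 2.36810.
Running total after boundary: 34.5619.
Correction k=1: B_{2}/2! · (f^{(1)}(19) − f^{(1)}(6)) = 1/12 · (0.0526316 − 0.166667) = -0.00950292.
After k=1: 34.5524.
Correction k=2: B_{4}/4! · (f^{(3)}(19) − f^{(3)}(6)) = −1/720 · (0.000291588 − 0.00925926) = 1.24551e-05.

S_2 ≈ 34.5524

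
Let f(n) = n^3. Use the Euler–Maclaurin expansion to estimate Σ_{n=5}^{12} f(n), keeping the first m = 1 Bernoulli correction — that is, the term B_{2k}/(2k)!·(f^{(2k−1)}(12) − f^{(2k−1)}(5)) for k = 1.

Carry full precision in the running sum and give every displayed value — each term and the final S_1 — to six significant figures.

The integral term ∫_5^12 x^3 dx = 5027.75.
Endpoint term: (f(5) + f(12))/2 = (125.000 + 1728.00)/2 = 926.500.
Integral + boundary = 5954.25.
k=1: B_{2}/(2)! × [f^{(1)}(12) − f^{(1)}(5)] = 1/12 × (432.000 − 75.0000) = 29.7500.

S_1 ≈ 5984.00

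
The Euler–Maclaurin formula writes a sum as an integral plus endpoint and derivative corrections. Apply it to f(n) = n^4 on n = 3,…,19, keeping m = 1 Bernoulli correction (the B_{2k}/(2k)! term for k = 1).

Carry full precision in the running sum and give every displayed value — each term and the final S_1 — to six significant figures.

S_1 ≈ 562650

∫_3^19 x^4 dx evaluates to 495171.
Endpoint term: (f(3) + f(19))/2 = (81.0000 + 130321)/2 = 65201.0.
Integral + boundary = 560372.
k=1: B_{2}/(2)! × [f^{(1)}(19) − f^{(1)}(3)] = 1/12 × (27436.0 − 108.000) = 2277.33.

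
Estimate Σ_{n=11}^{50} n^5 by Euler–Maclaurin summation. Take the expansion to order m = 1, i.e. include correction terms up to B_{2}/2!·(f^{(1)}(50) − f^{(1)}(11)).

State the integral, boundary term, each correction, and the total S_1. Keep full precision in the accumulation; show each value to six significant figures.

S_1 ≈ 2.76280e+09

The integral term ∫_11^50 x^5 dx = 2.60387e+09.
Endpoint term: (f(11) + f(50))/2 = (161051 + 3.12500e+08)/2 = 1.56331e+08.
Running total after boundary: 2.76020e+09.
Correction k=1: B_{2}/2! · (f^{(1)}(50) − f^{(1)}(11)) = 1/12 · (3.12500e+07 − 73205.0) = 2.59807e+06.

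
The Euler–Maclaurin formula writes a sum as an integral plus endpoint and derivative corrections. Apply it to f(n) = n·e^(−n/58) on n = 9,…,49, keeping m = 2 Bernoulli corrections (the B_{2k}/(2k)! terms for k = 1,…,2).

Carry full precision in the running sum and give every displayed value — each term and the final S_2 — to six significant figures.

S_2 ≈ 675.487

The integral term ∫_9^49 x·e^(−x/58) dx = 661.163.
Boundary: ½(f(9) + f(49)) = ½(7.70641 + 21.0519) = 14.3792.
Integral + boundary = 675.542.
k=1: B_{2}/(2)! × [f^{(1)}(49) − f^{(1)}(9)] = 1/12 × (0.0666669 − 0.723398) = -0.0547276.
After k=1: 675.487.
k=2: B_{4}/(4)! × [f^{(3)}(49) − f^{(3)}(9)] = −1/720 × (0.000275247 − 0.000724118) = 6.23433e-07.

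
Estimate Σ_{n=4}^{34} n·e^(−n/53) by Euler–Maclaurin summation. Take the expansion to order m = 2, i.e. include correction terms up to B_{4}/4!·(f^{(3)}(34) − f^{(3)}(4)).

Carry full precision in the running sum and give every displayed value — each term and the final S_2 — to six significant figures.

S_2 ≈ 384.463

∫_4^34 x·e^(−x/53) dx evaluates to 373.713.
½[f(4) + f(34)] = ½[3.70922 + 17.9009] = 10.8051.
Running total after boundary: 384.518.
Correction k=1: B_{2}/2! · (f^{(1)}(34) − f^{(1)}(4)) = 1/12 · (0.188744 − 0.857321) = -0.0557147.
Partial sum through k=1: 384.463.
Correction k=2: B_{4}/4! · (f^{(3)}(34) − f^{(3)}(4)) = −1/720 · (0.000442057 − 0.000965444) = 7.26926e-07.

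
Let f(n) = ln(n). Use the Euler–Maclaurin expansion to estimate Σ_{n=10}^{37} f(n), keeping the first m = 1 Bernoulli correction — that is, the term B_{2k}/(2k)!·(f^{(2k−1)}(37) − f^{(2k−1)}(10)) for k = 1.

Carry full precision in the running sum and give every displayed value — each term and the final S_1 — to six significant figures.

∫_10^37 ln(x) dx evaluates to 83.5781.
Endpoint term: (f(10) + f(37))/2 = (2.30259 + 3.61092)/2 = 2.95675.
So far: 86.5349.
Correction k=1: B_{2}/2! · (f^{(1)}(37) − f^{(1)}(10)) = 1/12 · (0.0270270 − 0.100000) = -0.00608108.

S_1 ≈ 86.5288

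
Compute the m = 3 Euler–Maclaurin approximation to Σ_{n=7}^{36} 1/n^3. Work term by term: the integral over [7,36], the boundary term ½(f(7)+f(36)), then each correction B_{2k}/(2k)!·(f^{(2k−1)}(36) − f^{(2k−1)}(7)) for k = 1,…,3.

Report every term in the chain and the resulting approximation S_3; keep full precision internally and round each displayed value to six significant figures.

Integral: ∫_7^36 1/x^3 dx = 0.00981828.
Boundary: ½(f(7) + f(36)) = ½(0.00291545 + 2.14335e-05) = 0.00146844.
So far: 0.0112867.
k=1: B_{2}/(2)! × [f^{(1)}(36) − f^{(1)}(7)] = 1/12 × (-1.78612e-06 − (-0.00124948)) = 0.000103974.
Running total after k=1: 0.0113907.
k=2: B_{4}/(4)! × [f^{(3)}(36) − f^{(3)}(7)] = −1/720 × (-2.75636e-08 − (-0.000509992)) = -7.08283e-07.
Running total after k=2: 0.0113900.
k=3: B_{6}/(6)! × [f^{(5)}(36) − f^{(5)}(7)] = 1/30240 × (-8.93265e-10 − (-0.000437136)) = 1.44555e-08.

S_3 ≈ 0.0113900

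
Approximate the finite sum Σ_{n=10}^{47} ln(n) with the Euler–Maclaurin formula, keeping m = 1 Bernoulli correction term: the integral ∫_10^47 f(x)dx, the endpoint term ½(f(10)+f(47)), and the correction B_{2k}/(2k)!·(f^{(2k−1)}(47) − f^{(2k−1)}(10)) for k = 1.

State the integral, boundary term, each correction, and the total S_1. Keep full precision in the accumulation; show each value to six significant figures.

Integral: ∫_10^47 ln(x) dx = 120.931.
½[f(10) + f(47)] = ½[2.30259 + 3.85015] = 3.07637.
So far: 124.007.
Order-1 term: 1/12 · (0.0212766 − 0.100000) = -0.00656028.

S_1 ≈ 124.001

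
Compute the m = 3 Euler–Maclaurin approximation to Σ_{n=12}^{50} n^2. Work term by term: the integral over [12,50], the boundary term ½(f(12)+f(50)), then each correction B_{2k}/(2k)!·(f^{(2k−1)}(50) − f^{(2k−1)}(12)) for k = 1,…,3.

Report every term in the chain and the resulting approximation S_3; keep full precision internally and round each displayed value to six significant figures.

The integral term ∫_12^50 x^2 dx = 41090.7.
½[f(12) + f(50)] = ½[144.000 + 2500.00] = 1322.00.
Integral + boundary = 42412.7.
Order-1 term: 1/12 · (100.000 − 24.0000) = 6.33333.
Partial sum through k=1: 42419.0.
Order-2 term: −1/720 · (0.00000 − 0.00000) = 0.00000.
Partial sum through k=2: 42419.0.
Order-3 term: 1/30240 · (0.00000 − 0.00000) = 0.00000.

S_3 ≈ 42419.0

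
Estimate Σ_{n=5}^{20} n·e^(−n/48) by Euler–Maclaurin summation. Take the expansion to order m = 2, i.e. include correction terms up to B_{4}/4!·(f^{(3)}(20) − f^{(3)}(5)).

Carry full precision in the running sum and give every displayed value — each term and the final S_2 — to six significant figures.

S_2 ≈ 149.384

Integral: ∫_5^20 x·e^(−x/48) dx = 140.574.
Boundary: ½(f(5) + f(20)) = ½(4.50538 + 13.1848) = 8.84509.
Integral + boundary = 149.419.
Correction k=1: B_{2}/2! · (f^{(1)}(20) − f^{(1)}(5)) = 1/12 · (0.384557 − 0.807213) = -0.0352213.
Partial sum through k=1: 149.384.
Correction k=2: B_{4}/4! · (f^{(3)}(20) − f^{(3)}(5)) = −1/720 · (0.000739166 − 0.00113254) = 5.46348e-07.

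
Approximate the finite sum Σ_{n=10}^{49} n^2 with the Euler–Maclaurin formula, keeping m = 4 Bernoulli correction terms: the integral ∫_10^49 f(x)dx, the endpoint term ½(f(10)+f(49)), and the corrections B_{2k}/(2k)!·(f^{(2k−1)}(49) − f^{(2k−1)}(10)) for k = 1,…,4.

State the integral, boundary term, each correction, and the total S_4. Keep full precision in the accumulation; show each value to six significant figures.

S_4 ≈ 40140.0

Integral: ∫_10^49 x^2 dx = 38883.0.
½[f(10) + f(49)] = ½[100.000 + 2401.00] = 1250.50.
Integral + boundary = 40133.5.
Order-1 term: 1/12 · (98.0000 − 20.0000) = 6.50000.
Running total after k=1: 40140.0.
Order-2 term: −1/720 · (0.00000 − 0.00000) = 0.00000.
Running total after k=2: 40140.0.
Order-3 term: 1/30240 · (0.00000 − 0.00000) = 0.00000.
Running total after k=3: 40140.0.
Order-4 term: −1/1209600 · (0.00000 − 0.00000) = 0.00000.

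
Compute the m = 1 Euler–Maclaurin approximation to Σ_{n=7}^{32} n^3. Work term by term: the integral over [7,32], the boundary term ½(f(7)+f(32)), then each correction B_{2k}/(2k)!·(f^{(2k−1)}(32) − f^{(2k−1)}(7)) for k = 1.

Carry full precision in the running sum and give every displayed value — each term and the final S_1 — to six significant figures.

S_1 ≈ 278343

Integral: ∫_7^32 x^3 dx = 261544.
Boundary: ½(f(7) + f(32)) = ½(343.000 + 32768.0) = 16555.5.
So far: 278099.
Order-1 term: 1/12 · (3072.00 − 147.000) = 243.750.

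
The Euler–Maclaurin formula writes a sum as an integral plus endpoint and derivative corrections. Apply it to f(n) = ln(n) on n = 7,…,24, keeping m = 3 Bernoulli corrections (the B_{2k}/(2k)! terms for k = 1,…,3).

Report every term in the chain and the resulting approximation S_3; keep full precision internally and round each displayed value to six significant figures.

S_3 ≈ 48.2055

∫_7^24 ln(x) dx evaluates to 45.6519.
Boundary: ½(f(7) + f(24)) = ½(1.94591 + 3.17805) = 2.56198.
So far: 48.2139.
k=1: B_{2}/(2)! × [f^{(1)}(24) − f^{(1)}(7)] = 1/12 × (0.0416667 − 0.142857) = -0.00843254.
Partial sum through k=1: 48.2055.
k=2: B_{4}/(4)! × [f^{(3)}(24) − f^{(3)}(7)] = −1/720 × (0.000144676 − 0.00583090) = 7.89754e-06.
Partial sum through k=2: 48.2055.
k=3: B_{6}/(6)! × [f^{(5)}(24) − f^{(5)}(7)] = 1/30240 × (3.01408e-06 − 0.00142798) = -4.71218e-08.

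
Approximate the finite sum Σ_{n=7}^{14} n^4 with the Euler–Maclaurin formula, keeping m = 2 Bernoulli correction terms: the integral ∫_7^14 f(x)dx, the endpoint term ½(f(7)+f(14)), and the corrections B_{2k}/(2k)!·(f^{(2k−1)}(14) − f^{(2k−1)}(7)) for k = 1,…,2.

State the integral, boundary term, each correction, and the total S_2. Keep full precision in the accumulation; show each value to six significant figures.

S_2 ≈ 125412

Integral: ∫_7^14 x^4 dx = 104203.
Boundary: ½(f(7) + f(14)) = ½(2401.00 + 38416.0) = 20408.5.
So far: 124612.
Correction k=1: B_{2}/2! · (f^{(1)}(14) − f^{(1)}(7)) = 1/12 · (10976.0 − 1372.00) = 800.333.
After k=1: 125412.
Correction k=2: B_{4}/4! · (f^{(3)}(14) − f^{(3)}(7)) = −1/720 · (336.000 − 168.000) = -0.233333.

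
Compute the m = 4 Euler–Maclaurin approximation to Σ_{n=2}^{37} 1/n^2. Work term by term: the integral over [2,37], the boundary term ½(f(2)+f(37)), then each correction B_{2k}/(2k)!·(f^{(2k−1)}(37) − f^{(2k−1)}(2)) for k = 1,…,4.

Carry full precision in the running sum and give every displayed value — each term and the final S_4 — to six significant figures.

S_4 ≈ 0.618247

Integral: ∫_2^37 1/x^2 dx = 0.472973.
Endpoint term: (f(2) + f(37))/2 = (0.250000 + 0.000730460)/2 = 0.125365.
So far: 0.598338.
Correction k=1: B_{2}/2! · (f^{(1)}(37) − f^{(1)}(2)) = 1/12 · (-3.94843e-05 − (-0.250000)) = 0.0208300.
After k=1: 0.619168.
Correction k=2: B_{4}/4! · (f^{(3)}(37) − f^{(3)}(2)) = −1/720 · (-3.46101e-07 − (-0.750000)) = -0.00104167.
After k=2: 0.618127.
Correction k=3: B_{6}/6! · (f^{(5)}(37) − f^{(5)}(2)) = 1/30240 · (-7.58439e-09 − (-5.62500)) = 0.000186012.
After k=3: 0.618313.
Correction k=4: B_{8}/8! · (f^{(7)}(37) − f^{(7)}(2)) = −1/1209600 · (-3.10245e-10 − (-78.7500)) = -6.51042e-05.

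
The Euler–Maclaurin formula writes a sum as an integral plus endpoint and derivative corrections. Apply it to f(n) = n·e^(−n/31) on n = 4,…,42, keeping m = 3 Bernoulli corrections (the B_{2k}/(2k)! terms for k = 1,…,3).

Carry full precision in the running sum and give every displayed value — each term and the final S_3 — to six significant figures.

S_3 ≈ 376.931

∫_4^42 x·e^(−x/31) dx evaluates to 369.827.
Boundary: ½(f(4) + f(42)) = ½(3.51578 + 10.8355) = 7.17566.
Running total after boundary: 377.003.
Correction k=1: B_{2}/2! · (f^{(1)}(42) − f^{(1)}(4)) = 1/12 · (-0.0915444 − 0.765533) = -0.0714231.
Partial sum through k=1: 376.931.
Correction k=2: B_{4}/4! · (f^{(3)}(42) − f^{(3)}(4)) = −1/720 · (0.000441658 − 0.00262583) = 3.03357e-06.
Partial sum through k=2: 376.931.
Correction k=3: B_{6}/6! · (f^{(5)}(42) − f^{(5)}(4)) = 1/30240 · (1.01829e-06 − 4.63586e-06) = -1.19629e-10.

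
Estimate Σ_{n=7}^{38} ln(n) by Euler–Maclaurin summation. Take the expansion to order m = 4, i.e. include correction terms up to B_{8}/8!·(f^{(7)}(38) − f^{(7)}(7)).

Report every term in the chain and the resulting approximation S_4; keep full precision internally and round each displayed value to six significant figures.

Integral: ∫_7^38 ln(x) dx = 93.6069.
½[f(7) + f(38)] = ½[1.94591 + 3.63759] = 2.79175.
So far: 96.3987.
Correction k=1: B_{2}/2! · (f^{(1)}(38) − f^{(1)}(7)) = 1/12 · (0.0263158 − 0.142857) = -0.00971178.
Partial sum through k=1: 96.3889.
Correction k=2: B_{4}/4! · (f^{(3)}(38) − f^{(3)}(7)) = −1/720 · (3.64485e-05 − 0.00583090) = 8.04785e-06.
Partial sum through k=2: 96.3889.
Correction k=3: B_{6}/6! · (f^{(5)}(38) − f^{(5)}(7)) = 1/30240 · (3.02896e-07 − 0.00142798) = -4.72114e-08.
Partial sum through k=3: 96.3889.
Correction k=4: B_{8}/8! · (f^{(7)}(38) − f^{(7)}(7)) = −1/1209600 · (6.29285e-09 − 0.000874271) = 7.22772e-10.

S_4 ≈ 96.3889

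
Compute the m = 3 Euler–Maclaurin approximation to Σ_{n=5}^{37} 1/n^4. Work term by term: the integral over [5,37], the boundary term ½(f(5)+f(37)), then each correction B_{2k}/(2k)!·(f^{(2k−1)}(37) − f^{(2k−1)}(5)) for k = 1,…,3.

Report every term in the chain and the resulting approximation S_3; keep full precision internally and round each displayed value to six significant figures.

The integral term ∫_5^37 1/x^4 dx = 0.00266009.
Endpoint term: (f(5) + f(37))/2 = (0.00160000 + 5.33572e-07)/2 = 0.000800267.
Integral + boundary = 0.00346035.
Correction k=1: B_{2}/2! · (f^{(1)}(37) − f^{(1)}(5)) = 1/12 · (-5.76835e-08 − (-0.00128000)) = 0.000106662.
Running total after k=1: 0.00356701.
Correction k=2: B_{4}/4! · (f^{(3)}(37) − f^{(3)}(5)) = −1/720 · (-1.26406e-09 − (-0.00153600)) = -2.13333e-06.
Running total after k=2: 0.00356488.
Correction k=3: B_{6}/6! · (f^{(5)}(37) − f^{(5)}(5)) = 1/30240 · (-5.17075e-11 − (-0.00344064)) = 1.13778e-07.

S_3 ≈ 0.00356500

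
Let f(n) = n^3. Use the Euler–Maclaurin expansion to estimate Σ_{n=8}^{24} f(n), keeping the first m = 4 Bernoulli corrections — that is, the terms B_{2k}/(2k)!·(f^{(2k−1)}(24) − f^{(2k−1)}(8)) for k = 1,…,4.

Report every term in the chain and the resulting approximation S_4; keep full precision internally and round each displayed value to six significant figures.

The integral term ∫_8^24 x^3 dx = 81920.0.
½[f(8) + f(24)] = ½[512.000 + 13824.0] = 7168.00.
Running total after boundary: 89088.0.
k=1: B_{2}/(2)! × [f^{(1)}(24) − f^{(1)}(8)] = 1/12 × (1728.00 − 192.000) = 128.000.
Running total after k=1: 89216.0.
k=2: B_{4}/(4)! × [f^{(3)}(24) − f^{(3)}(8)] = −1/720 × (6.00000 − 6.00000) = 0.00000.
Running total after k=2: 89216.0.
k=3: B_{6}/(6)! × [f^{(5)}(24) − f^{(5)}(8)] = 1/30240 × (0.00000 − 0.00000) = 0.00000.
Running total after k=3: 89216.0.
k=4: B_{8}/(8)! × [f^{(7)}(24) − f^{(7)}(8)] = −1/1209600 × (0.00000 − 0.00000) = 0.00000.

S_4 ≈ 89216.0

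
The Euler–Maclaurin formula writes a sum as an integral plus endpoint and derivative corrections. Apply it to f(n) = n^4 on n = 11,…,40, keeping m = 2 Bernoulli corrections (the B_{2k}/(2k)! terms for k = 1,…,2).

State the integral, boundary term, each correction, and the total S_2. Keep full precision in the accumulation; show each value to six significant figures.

The integral term ∫_11^40 x^4 dx = 2.04478e+07.
½[f(11) + f(40)] = ½[14641.0 + 2.56000e+06] = 1.28732e+06.
So far: 2.17351e+07.
Order-1 term: 1/12 · (256000 − 5324.00) = 20889.7.
Running total after k=1: 2.17560e+07.
Order-2 term: −1/720 · (960.000 − 264.000) = -0.966667.

S_2 ≈ 2.17560e+07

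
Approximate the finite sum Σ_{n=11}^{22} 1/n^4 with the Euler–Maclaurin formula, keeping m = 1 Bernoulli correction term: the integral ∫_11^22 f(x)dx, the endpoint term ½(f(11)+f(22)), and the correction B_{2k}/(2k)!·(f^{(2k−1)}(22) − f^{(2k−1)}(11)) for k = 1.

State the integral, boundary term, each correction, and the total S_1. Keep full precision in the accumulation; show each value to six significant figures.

∫_11^22 1/x^4 dx evaluates to 0.000219133.
½[f(11) + f(22)] = ½[6.83013e-05 + 4.26883e-06] = 3.62851e-05.
Running total after boundary: 0.000255419.
Order-1 term: 1/12 · (-7.76152e-07 − (-2.48369e-05)) = 2.00506e-06.

S_1 ≈ 0.000257424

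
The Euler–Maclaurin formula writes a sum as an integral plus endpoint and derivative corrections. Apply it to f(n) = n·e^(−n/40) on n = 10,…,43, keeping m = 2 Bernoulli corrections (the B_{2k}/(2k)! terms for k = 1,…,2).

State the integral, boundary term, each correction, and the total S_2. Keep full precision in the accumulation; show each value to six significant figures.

S_2 ≈ 435.674

∫_10^43 x·e^(−x/40) dx evaluates to 424.493.
Boundary: ½(f(10) + f(43)) = ½(7.78801 + 14.6758) = 11.2319.
So far: 435.725.
Order-1 term: 1/12 · (-0.0255973 − 0.584101) = -0.0508082.
Running total after k=1: 435.674.
Order-2 term: −1/720 · (0.000410624 − 0.00133856) = 1.28881e-06.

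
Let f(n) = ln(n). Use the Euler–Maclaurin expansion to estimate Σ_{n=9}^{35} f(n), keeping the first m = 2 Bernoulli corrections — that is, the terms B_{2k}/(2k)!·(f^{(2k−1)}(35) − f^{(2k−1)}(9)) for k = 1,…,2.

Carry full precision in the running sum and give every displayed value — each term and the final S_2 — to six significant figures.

S_2 ≈ 81.5316

∫_9^35 ln(x) dx evaluates to 78.6622.
Boundary: ½(f(9) + f(35)) = ½(2.19722 + 3.55535) = 2.87629.
Integral + boundary = 81.5384.
k=1: B_{2}/(2)! × [f^{(1)}(35) − f^{(1)}(9)] = 1/12 × (0.0285714 − 0.111111) = -0.00687831.
After k=1: 81.5316.
k=2: B_{4}/(4)! × [f^{(3)}(35) − f^{(3)}(9)] = −1/720 × (4.66472e-05 − 0.00274348) = 3.74561e-06.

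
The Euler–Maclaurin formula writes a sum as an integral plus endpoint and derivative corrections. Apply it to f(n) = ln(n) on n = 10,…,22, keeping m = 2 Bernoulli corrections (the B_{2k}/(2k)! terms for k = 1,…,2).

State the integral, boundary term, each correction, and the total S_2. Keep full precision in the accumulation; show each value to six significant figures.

S_2 ≈ 35.6694

The integral term ∫_10^22 ln(x) dx = 32.9771.
Boundary: ½(f(10) + f(22)) = ½(2.30259 + 3.09104) = 2.69681.
Running total after boundary: 35.6739.
k=1: B_{2}/(2)! × [f^{(1)}(22) − f^{(1)}(10)] = 1/12 × (0.0454545 − 0.100000) = -0.00454545.
Running total after k=1: 35.6694.
k=2: B_{4}/(4)! × [f^{(3)}(22) − f^{(3)}(10)] = −1/720 × (0.000187829 − 0.00200000) = 2.51690e-06.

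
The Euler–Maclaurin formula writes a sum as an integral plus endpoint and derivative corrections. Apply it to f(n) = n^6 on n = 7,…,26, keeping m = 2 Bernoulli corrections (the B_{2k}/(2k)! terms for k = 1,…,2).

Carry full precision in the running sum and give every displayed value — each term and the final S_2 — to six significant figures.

∫_7^26 x^6 dx evaluates to 1.14728e+09.
Boundary: ½(f(7) + f(26)) = ½(117649 + 3.08916e+08) = 1.54517e+08.
Running total after boundary: 1.30180e+09.
Order-1 term: 1/12 · (7.12883e+07 − 100842) = 5.93228e+06.
Partial sum through k=1: 1.30773e+09.
Order-2 term: −1/720 · (2.10912e+06 − 41160.0) = -2872.17.

S_2 ≈ 1.30773e+09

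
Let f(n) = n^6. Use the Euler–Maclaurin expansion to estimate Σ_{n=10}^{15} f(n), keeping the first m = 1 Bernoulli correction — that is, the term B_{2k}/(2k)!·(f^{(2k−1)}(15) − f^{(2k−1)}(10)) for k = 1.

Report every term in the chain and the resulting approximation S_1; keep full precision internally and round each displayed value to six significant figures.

Integral: ∫_10^15 x^6 dx = 2.29799e+07.
Endpoint term: (f(10) + f(15))/2 = (1.00000e+06 + 1.13906e+07)/2 = 6.19531e+06.
Running total after boundary: 2.91752e+07.
Correction k=1: B_{2}/2! · (f^{(1)}(15) − f^{(1)}(10)) = 1/12 · (4.55625e+06 − 600000) = 329688.

S_1 ≈ 2.95049e+07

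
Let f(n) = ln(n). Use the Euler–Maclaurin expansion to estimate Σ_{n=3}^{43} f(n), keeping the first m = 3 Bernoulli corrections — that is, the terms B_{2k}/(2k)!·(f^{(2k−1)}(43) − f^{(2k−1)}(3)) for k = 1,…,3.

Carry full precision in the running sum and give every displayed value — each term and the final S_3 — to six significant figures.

Integral: ∫_3^43 ln(x) dx = 118.436.
Endpoint term: (f(3) + f(43))/2 = (1.09861 + 3.76120)/2 = 2.42991.
Integral + boundary = 120.866.
Order-1 term: 1/12 · (0.0232558 − 0.333333) = -0.0258398.
After k=1: 120.840.
Order-2 term: −1/720 · (2.51550e-05 − 0.0740741) = 0.000102846.
After k=2: 120.840.
Order-3 term: 1/30240 · (1.63256e-07 − 0.0987654) = -3.26605e-06.

S_3 ≈ 120.840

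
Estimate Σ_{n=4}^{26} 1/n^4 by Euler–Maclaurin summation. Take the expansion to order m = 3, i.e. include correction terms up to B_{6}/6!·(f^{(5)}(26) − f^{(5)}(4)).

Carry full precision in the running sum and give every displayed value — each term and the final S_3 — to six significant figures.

S_3 ≈ 0.00745976

Integral: ∫_4^26 1/x^4 dx = 0.00518937.
½[f(4) + f(26)] = ½[0.00390625 + 2.18830e-06] = 0.00195422.
Integral + boundary = 0.00714359.
k=1: B_{2}/(2)! × [f^{(1)}(26) − f^{(1)}(4)] = 1/12 × (-3.36661e-07 − (-0.00390625)) = 0.000325493.
Partial sum through k=1: 0.00746908.
k=2: B_{4}/(4)! × [f^{(3)}(26) − f^{(3)}(4)] = −1/720 × (-1.49406e-08 − (-0.00732422)) = -1.01725e-05.
Partial sum through k=2: 0.00745891.
k=3: B_{6}/(6)! × [f^{(5)}(26) − f^{(5)}(4)] = 1/30240 × (-1.23768e-09 − (-0.0256348)) = 8.47710e-07.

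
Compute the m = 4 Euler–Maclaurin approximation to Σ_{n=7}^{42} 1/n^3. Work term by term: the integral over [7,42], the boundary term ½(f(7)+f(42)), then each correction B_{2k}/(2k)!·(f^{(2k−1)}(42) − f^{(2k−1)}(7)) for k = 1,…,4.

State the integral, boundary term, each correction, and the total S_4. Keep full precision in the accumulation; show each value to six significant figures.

S_4 ≈ 0.0114885

∫_7^42 1/x^3 dx evaluates to 0.00992063.
½[f(7) + f(42)] = ½[0.00291545 + 1.34975e-05] = 0.00146447.
Integral + boundary = 0.0113851.
k=1: B_{2}/(2)! × [f^{(1)}(42) − f^{(1)}(7)] = 1/12 × (-9.64104e-07 − (-0.00124948)) = 0.000104043.
Partial sum through k=1: 0.0114892.
k=2: B_{4}/(4)! × [f^{(3)}(42) − f^{(3)}(7)] = −1/720 × (-1.09309e-08 − (-0.000509992)) = -7.08306e-07.
Partial sum through k=2: 0.0114884.
k=3: B_{6}/(6)! × [f^{(5)}(42) − f^{(5)}(7)] = 1/30240 × (-2.60259e-10 − (-0.000437136)) = 1.44555e-08.
Partial sum through k=3: 0.0114885.
k=4: B_{8}/(8)! × [f^{(7)}(42) − f^{(7)}(7)] = −1/1209600 × (-1.06228e-11 − (-0.000642322)) = -5.31020e-10.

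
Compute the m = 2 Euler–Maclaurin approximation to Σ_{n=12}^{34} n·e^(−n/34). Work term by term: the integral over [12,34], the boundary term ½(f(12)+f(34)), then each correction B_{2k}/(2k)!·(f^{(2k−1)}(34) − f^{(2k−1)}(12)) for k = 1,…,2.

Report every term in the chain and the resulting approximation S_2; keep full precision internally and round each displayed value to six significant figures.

The integral term ∫_12^34 x·e^(−x/34) dx = 248.358.
½[f(12) + f(34)] = ½[8.43142 + 12.5079] = 10.4697.
So far: 258.828.
Order-1 term: 1/12 · (0.00000 − 0.454636) = -0.0378863.
Running total after k=1: 258.790.
Order-2 term: −1/720 · (0.000636470 − 0.00160889) = 1.35058e-06.

S_2 ≈ 258.790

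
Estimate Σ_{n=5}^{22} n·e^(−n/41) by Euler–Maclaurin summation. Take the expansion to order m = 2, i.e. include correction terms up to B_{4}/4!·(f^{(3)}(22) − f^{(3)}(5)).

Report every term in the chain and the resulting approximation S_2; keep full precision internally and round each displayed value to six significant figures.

S_2 ≈ 167.687

∫_5^22 x·e^(−x/41) dx evaluates to 159.084.
Endpoint term: (f(5) + f(22))/2 = (4.42596 + 12.8643)/2 = 8.64514.
So far: 167.729.
k=1: B_{2}/(2)! × [f^{(1)}(22) − f^{(1)}(5)] = 1/12 × (0.270978 − 0.777241) = -0.0421886.
After k=1: 167.687.
k=2: B_{4}/(4)! × [f^{(3)}(22) − f^{(3)}(5)] = −1/720 × (0.000856907 − 0.00151554) = 9.14769e-07.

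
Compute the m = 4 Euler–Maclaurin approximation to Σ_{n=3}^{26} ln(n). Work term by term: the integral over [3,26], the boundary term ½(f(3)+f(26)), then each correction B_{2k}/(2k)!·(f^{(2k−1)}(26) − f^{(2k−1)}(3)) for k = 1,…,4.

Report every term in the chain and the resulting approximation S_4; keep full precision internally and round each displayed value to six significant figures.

S_4 ≈ 60.5686

Integral: ∫_3^26 ln(x) dx = 58.4147.
Endpoint term: (f(3) + f(26))/2 = (1.09861 + 3.25810)/2 = 2.17835.
Running total after boundary: 60.5930.
Order-1 term: 1/12 · (0.0384615 − 0.333333) = -0.0245726.
Partial sum through k=1: 60.5685.
Order-2 term: −1/720 · (0.000113792 − 0.0740741) = 0.000102723.
Partial sum through k=2: 60.5686.
Order-3 term: 1/30240 · (2.01997e-06 − 0.0987654) = -3.26599e-06.
Partial sum through k=3: 60.5686.
Order-4 term: −1/1209600 · (8.96436e-08 − 0.329218) = 2.72171e-07.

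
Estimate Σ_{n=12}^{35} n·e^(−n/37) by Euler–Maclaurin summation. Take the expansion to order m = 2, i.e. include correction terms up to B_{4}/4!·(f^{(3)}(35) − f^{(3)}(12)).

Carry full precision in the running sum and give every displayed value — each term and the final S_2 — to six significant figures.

∫_12^35 x·e^(−x/37) dx evaluates to 276.364.
Endpoint term: (f(12) + f(35))/2 = (8.67619 + 13.5909)/2 = 11.1336.
Running total after boundary: 287.498.
Correction k=1: B_{2}/2! · (f^{(1)}(35) − f^{(1)}(12)) = 1/12 · (0.0209898 − 0.488524) = -0.0389612.
Partial sum through k=1: 287.459.
Correction k=2: B_{4}/4! · (f^{(3)}(35) − f^{(3)}(12)) = −1/720 · (0.000582625 − 0.00141312) = 1.15346e-06.

S_2 ≈ 287.459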